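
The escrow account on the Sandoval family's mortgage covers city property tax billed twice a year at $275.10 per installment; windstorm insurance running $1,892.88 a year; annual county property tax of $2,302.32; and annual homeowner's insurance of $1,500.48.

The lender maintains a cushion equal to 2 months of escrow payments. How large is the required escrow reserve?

City property tax = $275.10 × 2 = $550.20 per year
Windstorm insurance = $1,892.88 per year
County property tax = $2,302.32 per year
Homeowner's insurance = $1,500.48 per year
Annual escrow total = $6,245.88
Per month = $6,245.88 ÷ 12 = $520.49
Reserve = 2 × $520.49 = $1,040.98

$1,040.98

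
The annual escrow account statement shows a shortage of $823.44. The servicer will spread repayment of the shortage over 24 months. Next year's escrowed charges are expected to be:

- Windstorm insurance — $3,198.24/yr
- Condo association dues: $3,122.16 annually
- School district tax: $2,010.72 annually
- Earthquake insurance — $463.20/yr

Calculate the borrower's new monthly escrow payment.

Windstorm insurance = $3,198.24 annually
Condo association dues = $3,122.16 annually
School district tax = $2,010.72 annually
Earthquake insurance = $463.20 annually
Annual escrow total = $3,198.24 + $3,122.16 + $2,010.72 + $463.20 = $8,794.32
Per month = $8,794.32 ÷ 12 = $732.86
Shortage spread = $823.44 / 24 = $34.31/mo
New monthly escrow = $732.86 + $34.31 = $767.17

$767.17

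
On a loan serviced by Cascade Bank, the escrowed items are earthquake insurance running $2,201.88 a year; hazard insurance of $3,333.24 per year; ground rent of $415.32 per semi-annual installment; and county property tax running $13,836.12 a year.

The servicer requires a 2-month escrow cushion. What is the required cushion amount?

Earthquake insurance: $2,201.88 per year
Hazard insurance: $3,333.24 per year
Ground rent: $415.32 × 2 = $830.64 per year
County property tax: $13,836.12 per year
Total annual escrow = $20,201.88
Monthly escrow = $20,201.88 / 12 = $1,683.49
Reserve = 2 × $1,683.49 = $3,366.98

$3,366.98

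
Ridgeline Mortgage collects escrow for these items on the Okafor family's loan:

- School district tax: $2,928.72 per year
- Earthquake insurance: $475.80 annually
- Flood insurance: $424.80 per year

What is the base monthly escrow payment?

$319.11

School district tax: $2,928.72 annually
Earthquake insurance: $475.80 annually
Flood insurance: $424.80 annually
Total annual escrow = $3,829.32
Monthly escrow = $3,829.32 ÷ 12 = $319.11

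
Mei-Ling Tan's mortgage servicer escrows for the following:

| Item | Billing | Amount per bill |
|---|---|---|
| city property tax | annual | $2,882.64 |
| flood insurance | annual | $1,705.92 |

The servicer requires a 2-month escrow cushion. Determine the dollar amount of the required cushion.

City property tax: $2,882.64
Flood insurance: $1,705.92
Total annual escrow = $2,882.64 + $1,705.92 = $4,588.56
Monthly = $4,588.56 / 12 = $382.38
Required cushion = 2 × $382.38 = $764.76

$764.76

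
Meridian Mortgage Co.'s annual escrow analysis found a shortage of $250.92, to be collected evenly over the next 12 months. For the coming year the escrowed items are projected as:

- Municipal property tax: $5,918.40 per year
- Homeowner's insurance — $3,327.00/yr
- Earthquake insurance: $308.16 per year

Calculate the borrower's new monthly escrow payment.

Municipal property tax: $5,918.40
Homeowner's insurance: $3,327.00
Earthquake insurance: $308.16
Total per year = $9,553.56
Monthly escrow = $9,553.56 / 12 = $796.13
Shortage per month = $250.92 ÷ 12 = $20.91
Adjusted monthly = $796.13 + $20.91 = $817.04

$817.04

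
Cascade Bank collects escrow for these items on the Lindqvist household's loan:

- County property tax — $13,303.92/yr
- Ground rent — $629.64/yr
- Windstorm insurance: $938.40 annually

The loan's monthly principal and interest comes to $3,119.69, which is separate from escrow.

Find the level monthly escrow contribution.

$1,239.33

County property tax — $13,303.92 annually
Ground rent — $629.64 annually
Windstorm insurance — $938.40 annually
Annual escrow total = $13,303.92 + $629.64 + $938.40 = $14,871.96
Per month = $14,871.96 ÷ 12 = $1,239.33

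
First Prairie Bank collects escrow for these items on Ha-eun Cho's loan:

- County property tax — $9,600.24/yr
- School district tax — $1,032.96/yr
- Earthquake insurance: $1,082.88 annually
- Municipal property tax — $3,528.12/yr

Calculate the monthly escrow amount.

$1,270.35

County property tax — $9,600.24
School district tax — $1,032.96
Earthquake insurance — $1,082.88
Municipal property tax — $3,528.12
Total annual escrow = $15,244.20
Monthly escrow = $15,244.20 ÷ 12 = $1,270.35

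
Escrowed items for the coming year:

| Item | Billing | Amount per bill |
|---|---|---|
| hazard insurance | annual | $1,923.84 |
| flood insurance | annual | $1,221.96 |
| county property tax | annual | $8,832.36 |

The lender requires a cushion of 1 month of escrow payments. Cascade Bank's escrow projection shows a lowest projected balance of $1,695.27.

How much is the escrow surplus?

Hazard insurance: $1,923.84 per year
Flood insurance: $1,221.96 per year
County property tax: $8,832.36 per year
Combined annual = $11,978.16
Base monthly escrow = $11,978.16 ÷ 12 = $998.18
Required reserve = 1 × $998.18 = $998.18
Surplus = $1,695.27 − $998.18 = $697.09

$697.09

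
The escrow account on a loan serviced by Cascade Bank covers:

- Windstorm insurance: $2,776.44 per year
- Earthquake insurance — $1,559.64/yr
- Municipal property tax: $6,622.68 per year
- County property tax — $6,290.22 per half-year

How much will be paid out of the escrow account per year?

$23,539.20

Windstorm insurance — $2,776.44
Earthquake insurance — $1,559.64
Municipal property tax — $6,622.68
County property tax — $6,290.22 × 2 = $12,580.44
Yearly total = $23,539.20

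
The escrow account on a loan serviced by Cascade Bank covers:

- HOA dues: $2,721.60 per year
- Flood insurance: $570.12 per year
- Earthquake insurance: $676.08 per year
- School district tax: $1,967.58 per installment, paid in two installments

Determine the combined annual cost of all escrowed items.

$7,902.96

HOA dues = $2,721.60 per year
Flood insurance = $570.12 per year
Earthquake insurance = $676.08 per year
School district tax = $1,967.58 × 2 = $3,935.16 per year
Total per year = $7,902.96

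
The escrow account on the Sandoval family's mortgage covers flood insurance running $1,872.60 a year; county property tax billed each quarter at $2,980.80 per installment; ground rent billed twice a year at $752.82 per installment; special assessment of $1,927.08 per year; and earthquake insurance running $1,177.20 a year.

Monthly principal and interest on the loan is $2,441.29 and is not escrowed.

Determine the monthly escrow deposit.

$1,533.81

Flood insurance = $1,872.60 per year
County property tax = $2,980.80 × 4 = $11,923.20 per year
Ground rent = $752.82 × 2 = $1,505.64 per year
Special assessment = $1,927.08 per year
Earthquake insurance = $1,177.20 per year
Annual escrow total = $1,872.60 + $11,923.20 + $1,505.64 + $1,927.08 + $1,177.20 = $18,405.72
Base monthly escrow = $18,405.72 / 12 = $1,533.81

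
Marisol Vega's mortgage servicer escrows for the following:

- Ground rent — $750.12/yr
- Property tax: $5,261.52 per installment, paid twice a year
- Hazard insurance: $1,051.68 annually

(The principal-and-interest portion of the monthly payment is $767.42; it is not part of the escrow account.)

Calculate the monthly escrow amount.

Ground rent: $750.12
Property tax: $5,261.52 × 2 = $10,523.04
Hazard insurance: $1,051.68
Total per year = $750.12 + $10,523.04 + $1,051.68 = $12,324.84
Base monthly escrow = $12,324.84 ÷ 12 = $1,027.07

$1,027.07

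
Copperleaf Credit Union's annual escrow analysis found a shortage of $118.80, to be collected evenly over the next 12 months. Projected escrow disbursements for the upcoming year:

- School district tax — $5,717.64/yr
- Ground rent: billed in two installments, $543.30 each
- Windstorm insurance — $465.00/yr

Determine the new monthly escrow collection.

$615.67

School district tax — $5,717.64 per year
Ground rent — $543.30 × 2 = $1,086.60 per year
Windstorm insurance — $465.00 per year
Total annual escrow = $5,717.64 + $1,086.60 + $465.00 = $7,269.24
Base monthly escrow = $7,269.24 / 12 = $605.77
Shortage per month = $118.80 ÷ 12 = $9.90
New monthly escrow = $605.77 + $9.90 = $615.67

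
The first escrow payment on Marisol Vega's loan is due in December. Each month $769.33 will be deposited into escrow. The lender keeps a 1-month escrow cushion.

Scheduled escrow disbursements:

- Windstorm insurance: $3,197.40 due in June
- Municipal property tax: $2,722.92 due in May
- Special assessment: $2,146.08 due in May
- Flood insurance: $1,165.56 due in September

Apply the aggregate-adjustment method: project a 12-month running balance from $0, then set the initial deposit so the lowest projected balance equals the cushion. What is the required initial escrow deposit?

Cushion = 1 × $769.33 = $769.33
Trial balance (start $0, +$769.33 each month, − disbursements):
  Dec: +$769.33 → $769.33
  Jan: +$769.33 → $1,538.66
  Feb: +$769.33 → $2,307.99
  Mar: +$769.33 → $3,077.32
  Apr: +$769.33 → $3,846.65
  May: +$769.33 − $4,869.00 → -$253.02
  Jun: +$769.33 − $3,197.40 → -$2,681.09
  Jul: +$769.33 → -$1,911.76
  Aug: +$769.33 → -$1,142.43
  Sep: +$769.33 − $1,165.56 → -$1,538.66
  Oct: +$769.33 → -$769.33
  Nov: +$769.33 → $0.00
Lowest trial balance = -$2,681.09 (Jun)
Initial deposit = cushion − low point = $769.33 − (-$2,681.09) = $3,450.42

$3,450.42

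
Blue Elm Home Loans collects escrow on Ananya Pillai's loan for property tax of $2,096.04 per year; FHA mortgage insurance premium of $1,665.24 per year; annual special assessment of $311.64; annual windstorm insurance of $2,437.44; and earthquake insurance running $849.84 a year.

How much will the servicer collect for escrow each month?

$613.35

Property tax — $2,096.04 annually
FHA mortgage insurance premium — $1,665.24 annually
Special assessment — $311.64 annually
Windstorm insurance — $2,437.44 annually
Earthquake insurance — $849.84 annually
Combined annual = $7,360.20
Monthly escrow = $7,360.20 ÷ 12 = $613.35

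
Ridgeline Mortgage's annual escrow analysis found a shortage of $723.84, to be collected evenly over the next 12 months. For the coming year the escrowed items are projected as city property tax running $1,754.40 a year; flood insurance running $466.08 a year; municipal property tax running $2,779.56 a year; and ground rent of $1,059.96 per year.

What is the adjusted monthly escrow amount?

$565.32

City property tax — $1,754.40
Flood insurance — $466.08
Municipal property tax — $2,779.56
Ground rent — $1,059.96
Combined annual = $1,754.40 + $466.08 + $2,779.56 + $1,059.96 = $6,060.00
Per month = $6,060.00 ÷ 12 = $505.00
Shortage per month = $723.84 / 12 = $60.32
Adjusted monthly = $505.00 + $60.32 = $565.32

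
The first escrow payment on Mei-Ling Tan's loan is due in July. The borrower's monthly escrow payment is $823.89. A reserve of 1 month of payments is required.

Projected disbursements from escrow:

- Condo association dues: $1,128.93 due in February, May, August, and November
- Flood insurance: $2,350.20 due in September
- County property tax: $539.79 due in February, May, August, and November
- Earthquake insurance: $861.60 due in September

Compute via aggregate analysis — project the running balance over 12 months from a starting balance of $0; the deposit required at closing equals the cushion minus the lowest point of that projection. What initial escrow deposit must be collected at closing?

Cushion = 1 × $823.89 = $823.89
Trial balance (start $0, +$823.89 each month, − disbursements):
  Jul: +$823.89 → $823.89
  Aug: +$823.89 − $1,668.72 → -$20.94
  Sep: +$823.89 − $3,211.80 → -$2,408.85
  Oct: +$823.89 → -$1,584.96
  Nov: +$823.89 − $1,668.72 → -$2,429.79
  Dec: +$823.89 → -$1,605.90
  Jan: +$823.89 → -$782.01
  Feb: +$823.89 − $1,668.72 → -$1,626.84
  Mar: +$823.89 → -$802.95
  Apr: +$823.89 → $20.94
  May: +$823.89 − $1,668.72 → -$823.89
  Jun: +$823.89 → $0.00
Lowest trial balance = -$2,429.79 (Nov)
Initial deposit = cushion − low point = $823.89 − (-$2,429.79) = $3,253.68

$3,253.68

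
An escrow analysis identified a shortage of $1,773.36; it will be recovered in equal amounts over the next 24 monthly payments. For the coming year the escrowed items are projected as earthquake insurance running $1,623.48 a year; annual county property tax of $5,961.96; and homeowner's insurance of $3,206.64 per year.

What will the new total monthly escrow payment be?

$973.23

Earthquake insurance — $1,623.48/yr
County property tax — $5,961.96/yr
Homeowner's insurance — $3,206.64/yr
Total per year = $10,792.08
Base monthly escrow = $10,792.08 / 12 = $899.34
Shortage per month = $1,773.36 ÷ 24 = $73.89
New monthly escrow = $899.34 + $73.89 = $973.23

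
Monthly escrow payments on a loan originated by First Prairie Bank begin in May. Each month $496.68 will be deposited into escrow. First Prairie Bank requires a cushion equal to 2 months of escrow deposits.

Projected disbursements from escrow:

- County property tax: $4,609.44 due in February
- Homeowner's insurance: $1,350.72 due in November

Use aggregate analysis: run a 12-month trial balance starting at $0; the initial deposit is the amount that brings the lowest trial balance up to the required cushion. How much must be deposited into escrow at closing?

$1,986.72

Cushion = 2 × $496.68 = $993.36
Trial balance (start $0, +$496.68 each month, − disbursements):
  May: +$496.68 → $496.68
  Jun: +$496.68 → $993.36
  Jul: +$496.68 → $1,490.04
  Aug: +$496.68 → $1,986.72
  Sep: +$496.68 → $2,483.40
  Oct: +$496.68 → $2,980.08
  Nov: +$496.68 − $1,350.72 → $2,126.04
  Dec: +$496.68 → $2,622.72
  Jan: +$496.68 → $3,119.40
  Feb: +$496.68 − $4,609.44 → -$993.36
  Mar: +$496.68 → -$496.68
  Apr: +$496.68 → $0.00
Lowest trial balance = -$993.36 (Feb)
Initial deposit = cushion − low point = $993.36 − (-$993.36) = $1,986.72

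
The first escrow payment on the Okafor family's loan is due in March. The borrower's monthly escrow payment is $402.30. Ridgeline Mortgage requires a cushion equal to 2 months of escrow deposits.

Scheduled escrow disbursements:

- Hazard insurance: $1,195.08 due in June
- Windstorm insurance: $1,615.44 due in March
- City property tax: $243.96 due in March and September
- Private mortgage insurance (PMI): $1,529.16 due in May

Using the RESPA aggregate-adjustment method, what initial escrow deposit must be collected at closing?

Cushion = 2 × $402.30 = $804.60
Trial balance (start $0, +$402.30 each month, − disbursements):
  Mar: +$402.30 − $1,859.40 → -$1,457.10
  Apr: +$402.30 → -$1,054.80
  May: +$402.30 − $1,529.16 → -$2,181.66
  Jun: +$402.30 − $1,195.08 → -$2,974.44
  Jul: +$402.30 → -$2,572.14
  Aug: +$402.30 → -$2,169.84
  Sep: +$402.30 − $243.96 → -$2,011.50
  Oct: +$402.30 → -$1,609.20
  Nov: +$402.30 → -$1,206.90
  Dec: +$402.30 → -$804.60
  Jan: +$402.30 → -$402.30
  Feb: +$402.30 → $0.00
Lowest trial balance = -$2,974.44 (Jun)
Initial deposit = cushion − low point = $804.60 − (-$2,974.44) = $3,779.04

$3,779.04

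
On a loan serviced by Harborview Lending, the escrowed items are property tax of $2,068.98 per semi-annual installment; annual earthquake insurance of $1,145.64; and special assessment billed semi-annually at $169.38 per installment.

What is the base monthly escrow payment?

Property tax = $2,068.98 × 2 = $4,137.96 per year
Earthquake insurance = $1,145.64 per year
Special assessment = $169.38 × 2 = $338.76 per year
Yearly total = $5,622.36
Per month = $5,622.36 ÷ 12 = $468.53

$468.53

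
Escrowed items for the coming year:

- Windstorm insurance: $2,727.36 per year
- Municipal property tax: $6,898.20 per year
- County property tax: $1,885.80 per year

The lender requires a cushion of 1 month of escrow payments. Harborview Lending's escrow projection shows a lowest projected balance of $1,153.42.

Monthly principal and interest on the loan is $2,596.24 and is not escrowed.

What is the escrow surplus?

$194.14

Windstorm insurance: $2,727.36 annually
Municipal property tax: $6,898.20 annually
County property tax: $1,885.80 annually
Combined annual = $2,727.36 + $6,898.20 + $1,885.80 = $11,511.36
Monthly = $11,511.36 ÷ 12 = $959.28
Required reserve = 1 × $959.28 = $959.28
Excess over cushion: $1,153.42 − $959.28 = $194.14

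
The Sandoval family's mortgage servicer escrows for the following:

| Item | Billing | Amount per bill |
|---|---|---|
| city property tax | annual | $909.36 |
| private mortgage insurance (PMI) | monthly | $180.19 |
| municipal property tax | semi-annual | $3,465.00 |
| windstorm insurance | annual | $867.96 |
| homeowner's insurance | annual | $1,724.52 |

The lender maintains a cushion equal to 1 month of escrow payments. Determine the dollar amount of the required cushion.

City property tax: $909.36
Private mortgage insurance (PMI): $180.19 × 12 = $2,162.28
Municipal property tax: $3,465.00 × 2 = $6,930.00
Windstorm insurance: $867.96
Homeowner's insurance: $1,724.52
Yearly total = $909.36 + $2,162.28 + $6,930.00 + $867.96 + $1,724.52 = $12,594.12
Per month = $12,594.12 / 12 = $1,049.51
Reserve = 1 × $1,049.51 = $1,049.51

$1,049.51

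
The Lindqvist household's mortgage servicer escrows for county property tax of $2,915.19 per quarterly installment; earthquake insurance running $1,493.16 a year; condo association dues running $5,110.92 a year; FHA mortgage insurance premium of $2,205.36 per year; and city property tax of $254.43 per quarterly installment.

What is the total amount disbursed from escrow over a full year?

County property tax = $2,915.19 × 4 = $11,660.76
Earthquake insurance = $1,493.16
Condo association dues = $5,110.92
FHA mortgage insurance premium = $2,205.36
City property tax = $254.43 × 4 = $1,017.72
Annual escrow total = $11,660.76 + $1,493.16 + $5,110.92 + $2,205.36 + $1,017.72 = $21,487.92

$21,487.92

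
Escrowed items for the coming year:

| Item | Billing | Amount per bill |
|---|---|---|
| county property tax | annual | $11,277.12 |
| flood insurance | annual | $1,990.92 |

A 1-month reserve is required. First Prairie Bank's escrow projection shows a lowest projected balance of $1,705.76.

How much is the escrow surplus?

$600.09

County property tax = $11,277.12/yr
Flood insurance = $1,990.92/yr
Combined annual = $13,268.04
Per month = $13,268.04 ÷ 12 = $1,105.67
Required cushion = 1 × $1,105.67 = $1,105.67
Excess over cushion: $1,705.76 − $1,105.67 = $600.09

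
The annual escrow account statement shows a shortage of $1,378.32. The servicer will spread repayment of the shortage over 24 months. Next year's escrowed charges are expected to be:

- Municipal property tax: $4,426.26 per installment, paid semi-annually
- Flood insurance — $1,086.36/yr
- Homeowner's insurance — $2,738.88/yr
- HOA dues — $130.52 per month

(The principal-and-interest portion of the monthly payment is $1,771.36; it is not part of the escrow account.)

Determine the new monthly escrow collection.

Municipal property tax = $4,426.26 × 2 = $8,852.52/yr
Flood insurance = $1,086.36/yr
Homeowner's insurance = $2,738.88/yr
HOA dues = $130.52 × 12 = $1,566.24/yr
Combined annual = $8,852.52 + $1,086.36 + $2,738.88 + $1,566.24 = $14,244.00
Monthly escrow = $14,244.00 / 12 = $1,187.00
Shortage spread = $1,378.32 / 24 = $57.43/mo
Adjusted monthly = $1,187.00 + $57.43 = $1,244.43

$1,244.43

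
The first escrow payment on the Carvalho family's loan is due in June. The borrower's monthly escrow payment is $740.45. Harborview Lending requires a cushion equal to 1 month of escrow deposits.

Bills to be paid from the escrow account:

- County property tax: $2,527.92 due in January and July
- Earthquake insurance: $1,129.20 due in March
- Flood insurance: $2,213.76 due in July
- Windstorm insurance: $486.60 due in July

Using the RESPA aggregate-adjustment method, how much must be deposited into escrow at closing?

$4,487.83

Cushion = 1 × $740.45 = $740.45
Trial balance (start $0, +$740.45 each month, − disbursements):
  Jun: +$740.45 → $740.45
  Jul: +$740.45 − $5,228.28 → -$3,747.38
  Aug: +$740.45 → -$3,006.93
  Sep: +$740.45 → -$2,266.48
  Oct: +$740.45 → -$1,526.03
  Nov: +$740.45 → -$785.58
  Dec: +$740.45 → -$45.13
  Jan: +$740.45 − $2,527.92 → -$1,832.60
  Feb: +$740.45 → -$1,092.15
  Mar: +$740.45 − $1,129.20 → -$1,480.90
  Apr: +$740.45 → -$740.45
  May: +$740.45 → $0.00
Lowest trial balance = -$3,747.38 (Jul)
Initial deposit = cushion − low point = $740.45 − (-$3,747.38) = $4,487.83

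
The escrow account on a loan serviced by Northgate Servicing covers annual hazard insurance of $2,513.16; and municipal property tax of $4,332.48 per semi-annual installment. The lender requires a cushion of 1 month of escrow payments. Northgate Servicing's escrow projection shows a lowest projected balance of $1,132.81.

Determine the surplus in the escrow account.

Hazard insurance = $2,513.16
Municipal property tax = $4,332.48 × 2 = $8,664.96
Total per year = $2,513.16 + $8,664.96 = $11,178.12
Base monthly escrow = $11,178.12 / 12 = $931.51
Required reserve = 1 × $931.51 = $931.51
Excess over cushion: $1,132.81 − $931.51 = $201.30

$201.30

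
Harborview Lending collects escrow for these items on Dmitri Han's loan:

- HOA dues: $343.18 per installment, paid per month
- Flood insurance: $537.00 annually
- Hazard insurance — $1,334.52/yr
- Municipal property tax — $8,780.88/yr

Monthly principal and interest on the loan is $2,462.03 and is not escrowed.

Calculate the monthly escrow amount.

HOA dues — $343.18 × 12 = $4,118.16
Flood insurance — $537.00
Hazard insurance — $1,334.52
Municipal property tax — $8,780.88
Annual escrow total = $14,770.56
Per month = $14,770.56 ÷ 12 = $1,230.88

$1,230.88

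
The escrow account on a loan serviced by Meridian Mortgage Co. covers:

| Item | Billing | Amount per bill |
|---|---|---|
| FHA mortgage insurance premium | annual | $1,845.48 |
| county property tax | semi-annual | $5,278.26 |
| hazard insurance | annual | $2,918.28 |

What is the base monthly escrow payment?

FHA mortgage insurance premium = $1,845.48 annually
County property tax = $5,278.26 × 2 = $10,556.52 annually
Hazard insurance = $2,918.28 annually
Combined annual = $1,845.48 + $10,556.52 + $2,918.28 = $15,320.28
Base monthly escrow = $15,320.28 ÷ 12 = $1,276.69

$1,276.69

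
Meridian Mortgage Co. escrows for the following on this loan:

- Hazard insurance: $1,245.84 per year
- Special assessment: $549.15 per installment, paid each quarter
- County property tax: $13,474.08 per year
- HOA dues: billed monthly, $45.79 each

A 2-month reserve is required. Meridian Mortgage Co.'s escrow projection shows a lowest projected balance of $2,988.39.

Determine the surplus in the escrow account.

$77.39

Hazard insurance: $1,245.84 annually
Special assessment: $549.15 × 4 = $2,196.60 annually
County property tax: $13,474.08 annually
HOA dues: $45.79 × 12 = $549.48 annually
Total annual escrow = $1,245.84 + $2,196.60 + $13,474.08 + $549.48 = $17,466.00
Monthly = $17,466.00 ÷ 12 = $1,455.50
Required cushion = 2 × $1,455.50 = $2,911.00
Excess over cushion: $2,988.39 − $2,911.00 = $77.39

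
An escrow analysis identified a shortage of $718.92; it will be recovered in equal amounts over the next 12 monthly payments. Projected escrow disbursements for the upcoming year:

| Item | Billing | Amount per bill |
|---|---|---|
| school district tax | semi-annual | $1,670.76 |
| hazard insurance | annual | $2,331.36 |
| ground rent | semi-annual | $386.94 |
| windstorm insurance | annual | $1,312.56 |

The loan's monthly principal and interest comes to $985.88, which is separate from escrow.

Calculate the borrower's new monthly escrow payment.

School district tax — $1,670.76 × 2 = $3,341.52/yr
Hazard insurance — $2,331.36/yr
Ground rent — $386.94 × 2 = $773.88/yr
Windstorm insurance — $1,312.56/yr
Annual escrow total = $3,341.52 + $2,331.36 + $773.88 + $1,312.56 = $7,759.32
Base monthly escrow = $7,759.32 / 12 = $646.61
Monthly shortage recovery: $718.92 ÷ 12 = $59.91
New monthly escrow = $646.61 + $59.91 = $706.52

$706.52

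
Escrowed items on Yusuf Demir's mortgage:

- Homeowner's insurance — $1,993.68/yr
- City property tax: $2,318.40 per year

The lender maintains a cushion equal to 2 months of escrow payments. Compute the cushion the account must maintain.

Homeowner's insurance: $1,993.68 per year
City property tax: $2,318.40 per year
Total per year = $1,993.68 + $2,318.40 = $4,312.08
Base monthly escrow = $4,312.08 ÷ 12 = $359.34
Required cushion = 2 × $359.34 = $718.68

$718.68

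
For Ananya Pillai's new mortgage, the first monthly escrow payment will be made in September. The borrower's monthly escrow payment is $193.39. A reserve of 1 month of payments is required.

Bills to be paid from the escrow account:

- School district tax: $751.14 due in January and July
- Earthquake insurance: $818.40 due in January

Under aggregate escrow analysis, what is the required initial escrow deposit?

Cushion = 1 × $193.39 = $193.39
Trial balance (start $0, +$193.39 each month, − disbursements):
  Sep: +$193.39 → $193.39
  Oct: +$193.39 → $386.78
  Nov: +$193.39 → $580.17
  Dec: +$193.39 → $773.56
  Jan: +$193.39 − $1,569.54 → -$602.59
  Feb: +$193.39 → -$409.20
  Mar: +$193.39 → -$215.81
  Apr: +$193.39 → -$22.42
  May: +$193.39 → $170.97
  Jun: +$193.39 → $364.36
  Jul: +$193.39 − $751.14 → -$193.39
  Aug: +$193.39 → $0.00
Lowest trial balance = -$602.59 (Jan)
Initial deposit = cushion − low point = $193.39 − (-$602.59) = $795.98

$795.98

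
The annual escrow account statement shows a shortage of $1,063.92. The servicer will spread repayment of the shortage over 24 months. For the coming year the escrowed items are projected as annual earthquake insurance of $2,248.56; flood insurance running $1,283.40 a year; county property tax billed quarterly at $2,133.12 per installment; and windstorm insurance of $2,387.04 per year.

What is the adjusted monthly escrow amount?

$1,248.62

Earthquake insurance = $2,248.56/yr
Flood insurance = $1,283.40/yr
County property tax = $2,133.12 × 4 = $8,532.48/yr
Windstorm insurance = $2,387.04/yr
Combined annual = $2,248.56 + $1,283.40 + $8,532.48 + $2,387.04 = $14,451.48
Monthly = $14,451.48 ÷ 12 = $1,204.29
Shortage spread = $1,063.92 ÷ 24 = $44.33/mo
New monthly escrow = $1,204.29 + $44.33 = $1,248.62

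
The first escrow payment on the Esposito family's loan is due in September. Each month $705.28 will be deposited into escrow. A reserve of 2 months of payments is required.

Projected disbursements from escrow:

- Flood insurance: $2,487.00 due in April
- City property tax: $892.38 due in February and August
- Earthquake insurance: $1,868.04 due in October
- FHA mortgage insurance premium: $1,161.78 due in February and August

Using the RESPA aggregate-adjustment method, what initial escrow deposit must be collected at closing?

$2,177.52

Cushion = 2 × $705.28 = $1,410.56
Trial balance (start $0, +$705.28 each month, − disbursements):
  Sep: +$705.28 → $705.28
  Oct: +$705.28 − $1,868.04 → -$457.48
  Nov: +$705.28 → $247.80
  Dec: +$705.28 → $953.08
  Jan: +$705.28 → $1,658.36
  Feb: +$705.28 − $2,054.16 → $309.48
  Mar: +$705.28 → $1,014.76
  Apr: +$705.28 − $2,487.00 → -$766.96
  May: +$705.28 → -$61.68
  Jun: +$705.28 → $643.60
  Jul: +$705.28 → $1,348.88
  Aug: +$705.28 − $2,054.16 → $0.00
Lowest trial balance = -$766.96 (Apr)
Initial deposit = cushion − low point = $1,410.56 − (-$766.96) = $2,177.52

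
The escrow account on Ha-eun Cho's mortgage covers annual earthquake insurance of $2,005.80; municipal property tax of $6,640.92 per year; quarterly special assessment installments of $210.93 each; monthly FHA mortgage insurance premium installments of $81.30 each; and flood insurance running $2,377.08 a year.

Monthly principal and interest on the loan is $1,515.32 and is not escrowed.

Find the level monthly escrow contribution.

Earthquake insurance: $2,005.80/yr
Municipal property tax: $6,640.92/yr
Special assessment: $210.93 × 4 = $843.72/yr
FHA mortgage insurance premium: $81.30 × 12 = $975.60/yr
Flood insurance: $2,377.08/yr
Combined annual = $12,843.12
Base monthly escrow = $12,843.12 / 12 = $1,070.26

$1,070.26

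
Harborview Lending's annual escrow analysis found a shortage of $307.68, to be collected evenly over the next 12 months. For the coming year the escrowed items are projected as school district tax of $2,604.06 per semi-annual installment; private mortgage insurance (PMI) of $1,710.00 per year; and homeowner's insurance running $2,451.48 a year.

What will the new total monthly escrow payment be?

School district tax — $2,604.06 × 2 = $5,208.12 annually
Private mortgage insurance (PMI) — $1,710.00 annually
Homeowner's insurance — $2,451.48 annually
Total per year = $5,208.12 + $1,710.00 + $2,451.48 = $9,369.60
Monthly = $9,369.60 / 12 = $780.80
Shortage per month = $307.68 ÷ 12 = $25.64
Adjusted monthly = $780.80 + $25.64 = $806.44

$806.44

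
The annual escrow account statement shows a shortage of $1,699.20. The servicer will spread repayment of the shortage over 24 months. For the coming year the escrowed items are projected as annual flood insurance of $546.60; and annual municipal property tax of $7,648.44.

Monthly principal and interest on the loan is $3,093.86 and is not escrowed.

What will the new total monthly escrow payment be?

Flood insurance: $546.60 per year
Municipal property tax: $7,648.44 per year
Total per year = $546.60 + $7,648.44 = $8,195.04
Monthly = $8,195.04 ÷ 12 = $682.92
Shortage per month = $1,699.20 ÷ 24 = $70.80
New monthly escrow = $682.92 + $70.80 = $753.72

$753.72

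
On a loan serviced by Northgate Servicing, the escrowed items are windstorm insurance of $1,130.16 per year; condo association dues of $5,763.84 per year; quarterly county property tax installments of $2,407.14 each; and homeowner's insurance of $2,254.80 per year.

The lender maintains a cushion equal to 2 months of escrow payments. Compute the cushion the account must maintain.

Windstorm insurance: $1,130.16 per year
Condo association dues: $5,763.84 per year
County property tax: $2,407.14 × 4 = $9,628.56 per year
Homeowner's insurance: $2,254.80 per year
Annual escrow total = $18,777.36
Base monthly escrow = $18,777.36 / 12 = $1,564.78
Reserve = 2 × $1,564.78 = $3,129.56

$3,129.56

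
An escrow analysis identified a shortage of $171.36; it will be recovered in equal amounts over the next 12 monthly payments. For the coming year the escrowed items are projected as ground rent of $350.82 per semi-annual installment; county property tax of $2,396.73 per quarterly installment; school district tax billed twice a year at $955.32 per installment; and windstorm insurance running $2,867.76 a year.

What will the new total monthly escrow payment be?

$1,269.86

Ground rent = $350.82 × 2 = $701.64
County property tax = $2,396.73 × 4 = $9,586.92
School district tax = $955.32 × 2 = $1,910.64
Windstorm insurance = $2,867.76
Annual escrow total = $701.64 + $9,586.92 + $1,910.64 + $2,867.76 = $15,066.96
Per month = $15,066.96 / 12 = $1,255.58
Shortage spread = $171.36 / 12 = $14.28/mo
New monthly escrow = $1,255.58 + $14.28 = $1,269.86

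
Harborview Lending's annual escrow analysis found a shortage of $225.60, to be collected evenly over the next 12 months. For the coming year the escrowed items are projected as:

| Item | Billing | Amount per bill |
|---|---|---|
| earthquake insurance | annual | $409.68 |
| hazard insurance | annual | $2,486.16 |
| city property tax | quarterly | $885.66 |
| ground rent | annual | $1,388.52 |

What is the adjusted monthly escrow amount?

$671.05

Earthquake insurance — $409.68
Hazard insurance — $2,486.16
City property tax — $885.66 × 4 = $3,542.64
Ground rent — $1,388.52
Total per year = $409.68 + $2,486.16 + $3,542.64 + $1,388.52 = $7,827.00
Monthly escrow = $7,827.00 / 12 = $652.25
Monthly shortage recovery: $225.60 ÷ 12 = $18.80
Adjusted monthly = $652.25 + $18.80 = $671.05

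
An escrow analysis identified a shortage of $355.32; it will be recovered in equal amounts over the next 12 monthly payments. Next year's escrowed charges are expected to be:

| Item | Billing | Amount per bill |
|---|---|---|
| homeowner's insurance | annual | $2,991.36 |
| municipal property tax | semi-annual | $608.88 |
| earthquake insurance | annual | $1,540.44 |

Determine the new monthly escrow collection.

$508.74

Homeowner's insurance — $2,991.36
Municipal property tax — $608.88 × 2 = $1,217.76
Earthquake insurance — $1,540.44
Total annual escrow = $2,991.36 + $1,217.76 + $1,540.44 = $5,749.56
Monthly escrow = $5,749.56 / 12 = $479.13
Shortage per month = $355.32 / 12 = $29.61
Adjusted monthly = $479.13 + $29.61 = $508.74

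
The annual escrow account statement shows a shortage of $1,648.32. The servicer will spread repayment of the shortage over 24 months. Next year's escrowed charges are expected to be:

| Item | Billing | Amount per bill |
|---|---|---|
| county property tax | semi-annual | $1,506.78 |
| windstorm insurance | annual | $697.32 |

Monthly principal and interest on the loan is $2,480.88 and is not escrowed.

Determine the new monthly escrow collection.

$377.92

County property tax — $1,506.78 × 2 = $3,013.56 annually
Windstorm insurance — $697.32 annually
Annual escrow total = $3,013.56 + $697.32 = $3,710.88
Base monthly escrow = $3,710.88 / 12 = $309.24
Monthly shortage recovery: $1,648.32 / 24 = $68.68
New monthly escrow = $309.24 + $68.68 = $377.92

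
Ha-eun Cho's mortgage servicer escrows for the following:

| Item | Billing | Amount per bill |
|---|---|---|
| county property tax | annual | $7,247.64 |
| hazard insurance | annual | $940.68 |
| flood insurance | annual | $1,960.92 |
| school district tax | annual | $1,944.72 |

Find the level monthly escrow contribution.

$1,007.83

County property tax = $7,247.64
Hazard insurance = $940.68
Flood insurance = $1,960.92
School district tax = $1,944.72
Yearly total = $12,093.96
Per month = $12,093.96 / 12 = $1,007.83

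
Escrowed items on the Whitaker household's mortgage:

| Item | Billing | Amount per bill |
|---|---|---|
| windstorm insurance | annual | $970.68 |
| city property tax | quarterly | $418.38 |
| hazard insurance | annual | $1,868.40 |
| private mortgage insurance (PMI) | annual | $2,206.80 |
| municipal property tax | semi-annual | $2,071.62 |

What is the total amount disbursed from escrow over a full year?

Windstorm insurance — $970.68/yr
City property tax — $418.38 × 4 = $1,673.52/yr
Hazard insurance — $1,868.40/yr
Private mortgage insurance (PMI) — $2,206.80/yr
Municipal property tax — $2,071.62 × 2 = $4,143.24/yr
Total annual escrow = $10,862.64

$10,862.64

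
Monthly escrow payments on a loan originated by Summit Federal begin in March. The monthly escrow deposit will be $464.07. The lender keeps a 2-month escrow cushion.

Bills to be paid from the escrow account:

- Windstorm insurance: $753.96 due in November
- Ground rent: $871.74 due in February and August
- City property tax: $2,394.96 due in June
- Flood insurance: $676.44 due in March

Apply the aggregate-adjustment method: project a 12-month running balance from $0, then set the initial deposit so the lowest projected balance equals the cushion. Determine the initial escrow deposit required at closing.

Cushion = 2 × $464.07 = $928.14
Trial balance (start $0, +$464.07 each month, − disbursements):
  Mar: +$464.07 − $676.44 → -$212.37
  Apr: +$464.07 → $251.70
  May: +$464.07 → $715.77
  Jun: +$464.07 − $2,394.96 → -$1,215.12
  Jul: +$464.07 → -$751.05
  Aug: +$464.07 − $871.74 → -$1,158.72
  Sep: +$464.07 → -$694.65
  Oct: +$464.07 → -$230.58
  Nov: +$464.07 − $753.96 → -$520.47
  Dec: +$464.07 → -$56.40
  Jan: +$464.07 → $407.67
  Feb: +$464.07 − $871.74 → $0.00
Lowest trial balance = -$1,215.12 (Jun)
Initial deposit = cushion − low point = $928.14 − (-$1,215.12) = $2,143.26

$2,143.26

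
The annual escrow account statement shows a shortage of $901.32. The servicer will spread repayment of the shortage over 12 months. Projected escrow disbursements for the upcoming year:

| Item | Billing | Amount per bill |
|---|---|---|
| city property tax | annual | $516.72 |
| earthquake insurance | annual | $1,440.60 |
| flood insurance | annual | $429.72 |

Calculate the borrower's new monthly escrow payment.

$274.03

City property tax = $516.72 annually
Earthquake insurance = $1,440.60 annually
Flood insurance = $429.72 annually
Total annual escrow = $2,387.04
Monthly escrow = $2,387.04 ÷ 12 = $198.92
Monthly shortage recovery: $901.32 / 12 = $75.11
Adjusted monthly = $198.92 + $75.11 = $274.03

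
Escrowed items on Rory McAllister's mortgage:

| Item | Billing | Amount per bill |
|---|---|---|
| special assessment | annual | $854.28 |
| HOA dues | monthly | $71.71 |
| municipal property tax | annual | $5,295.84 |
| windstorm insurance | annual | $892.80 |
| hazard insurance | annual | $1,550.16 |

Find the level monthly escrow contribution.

$787.80

Special assessment: $854.28/yr
HOA dues: $71.71 × 12 = $860.52/yr
Municipal property tax: $5,295.84/yr
Windstorm insurance: $892.80/yr
Hazard insurance: $1,550.16/yr
Combined annual = $9,453.60
Per month = $9,453.60 / 12 = $787.80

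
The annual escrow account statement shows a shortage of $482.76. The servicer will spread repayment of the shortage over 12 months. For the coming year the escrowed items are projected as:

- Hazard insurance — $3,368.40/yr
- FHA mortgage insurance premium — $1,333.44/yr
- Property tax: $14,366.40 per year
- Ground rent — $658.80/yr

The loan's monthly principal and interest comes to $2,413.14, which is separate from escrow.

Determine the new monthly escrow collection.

$1,684.15

Hazard insurance: $3,368.40 per year
FHA mortgage insurance premium: $1,333.44 per year
Property tax: $14,366.40 per year
Ground rent: $658.80 per year
Combined annual = $3,368.40 + $1,333.44 + $14,366.40 + $658.80 = $19,727.04
Per month = $19,727.04 ÷ 12 = $1,643.92
Shortage spread = $482.76 / 12 = $40.23/mo
New monthly escrow = $1,643.92 + $40.23 = $1,684.15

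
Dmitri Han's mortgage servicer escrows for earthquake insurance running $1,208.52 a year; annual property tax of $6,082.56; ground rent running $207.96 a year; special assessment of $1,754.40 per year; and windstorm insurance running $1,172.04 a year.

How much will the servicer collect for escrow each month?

$868.79

Earthquake insurance: $1,208.52 per year
Property tax: $6,082.56 per year
Ground rent: $207.96 per year
Special assessment: $1,754.40 per year
Windstorm insurance: $1,172.04 per year
Annual escrow total = $1,208.52 + $6,082.56 + $207.96 + $1,754.40 + $1,172.04 = $10,425.48
Per month = $10,425.48 ÷ 12 = $868.79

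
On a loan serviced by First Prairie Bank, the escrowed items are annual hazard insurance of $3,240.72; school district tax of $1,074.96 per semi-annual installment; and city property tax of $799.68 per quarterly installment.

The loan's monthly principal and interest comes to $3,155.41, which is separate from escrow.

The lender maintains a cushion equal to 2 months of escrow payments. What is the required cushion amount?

$1,431.56

Hazard insurance — $3,240.72
School district tax — $1,074.96 × 2 = $2,149.92
City property tax — $799.68 × 4 = $3,198.72
Yearly total = $8,589.36
Per month = $8,589.36 ÷ 12 = $715.78
Required cushion = 2 × $715.78 = $1,431.56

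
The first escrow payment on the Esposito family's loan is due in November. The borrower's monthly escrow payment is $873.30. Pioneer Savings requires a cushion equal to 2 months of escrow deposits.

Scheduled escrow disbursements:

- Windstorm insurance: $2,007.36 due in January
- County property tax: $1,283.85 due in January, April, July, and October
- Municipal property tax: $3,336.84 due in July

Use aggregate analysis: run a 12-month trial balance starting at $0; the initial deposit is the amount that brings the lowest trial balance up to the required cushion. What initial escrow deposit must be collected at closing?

Cushion = 2 × $873.30 = $1,746.60
Trial balance (start $0, +$873.30 each month, − disbursements):
  Nov: +$873.30 → $873.30
  Dec: +$873.30 → $1,746.60
  Jan: +$873.30 − $3,291.21 → -$671.31
  Feb: +$873.30 → $201.99
  Mar: +$873.30 → $1,075.29
  Apr: +$873.30 − $1,283.85 → $664.74
  May: +$873.30 → $1,538.04
  Jun: +$873.30 → $2,411.34
  Jul: +$873.30 − $4,620.69 → -$1,336.05
  Aug: +$873.30 → -$462.75
  Sep: +$873.30 → $410.55
  Oct: +$873.30 − $1,283.85 → $0.00
Lowest trial balance = -$1,336.05 (Jul)
Initial deposit = cushion − low point = $1,746.60 − (-$1,336.05) = $3,082.65

$3,082.65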